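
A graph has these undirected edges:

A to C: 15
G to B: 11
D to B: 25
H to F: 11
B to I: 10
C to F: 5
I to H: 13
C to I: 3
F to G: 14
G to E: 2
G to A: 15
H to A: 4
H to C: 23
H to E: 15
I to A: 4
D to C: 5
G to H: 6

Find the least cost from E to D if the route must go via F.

26

Best E to F: E–G–F costing 16
Best F to D: F–C–D costing 10
Total via F: 16 + 10 = 26.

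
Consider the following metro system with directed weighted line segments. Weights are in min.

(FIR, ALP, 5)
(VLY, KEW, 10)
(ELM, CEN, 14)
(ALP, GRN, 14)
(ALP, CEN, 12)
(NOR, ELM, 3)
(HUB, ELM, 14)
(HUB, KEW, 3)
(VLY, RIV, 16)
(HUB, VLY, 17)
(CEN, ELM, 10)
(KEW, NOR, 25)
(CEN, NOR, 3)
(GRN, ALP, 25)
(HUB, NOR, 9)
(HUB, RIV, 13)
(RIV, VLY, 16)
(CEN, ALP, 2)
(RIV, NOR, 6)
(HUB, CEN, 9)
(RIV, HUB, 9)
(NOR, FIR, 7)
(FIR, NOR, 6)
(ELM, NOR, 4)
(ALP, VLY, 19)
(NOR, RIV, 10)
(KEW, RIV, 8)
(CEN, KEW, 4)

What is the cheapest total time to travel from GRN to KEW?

41 min

Running Dijkstra from GRN:
GRN: 0
ALP: 25  (via GRN)
CEN: 37  (via ALP)
NOR: 40  (via CEN)
KEW: 41  (via CEN)
Shortest route: GRN → ALP → CEN → KEW = 41 min.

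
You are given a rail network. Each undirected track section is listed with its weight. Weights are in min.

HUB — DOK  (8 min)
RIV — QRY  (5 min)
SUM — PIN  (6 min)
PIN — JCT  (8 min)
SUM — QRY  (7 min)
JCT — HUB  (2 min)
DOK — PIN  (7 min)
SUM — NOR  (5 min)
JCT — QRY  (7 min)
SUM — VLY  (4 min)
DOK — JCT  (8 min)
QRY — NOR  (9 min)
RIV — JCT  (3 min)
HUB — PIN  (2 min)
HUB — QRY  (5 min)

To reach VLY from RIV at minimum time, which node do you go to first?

Candidate routes:
RIV–QRY–SUM–VLY: 5+7+4 = 16
RIV–JCT–HUB–PIN–SUM–VLY: 3+2+2+6+4 = 17
The minimum is 16 min via RIV–QRY–SUM–VLY.
So from RIV the first move is to QRY.

QRY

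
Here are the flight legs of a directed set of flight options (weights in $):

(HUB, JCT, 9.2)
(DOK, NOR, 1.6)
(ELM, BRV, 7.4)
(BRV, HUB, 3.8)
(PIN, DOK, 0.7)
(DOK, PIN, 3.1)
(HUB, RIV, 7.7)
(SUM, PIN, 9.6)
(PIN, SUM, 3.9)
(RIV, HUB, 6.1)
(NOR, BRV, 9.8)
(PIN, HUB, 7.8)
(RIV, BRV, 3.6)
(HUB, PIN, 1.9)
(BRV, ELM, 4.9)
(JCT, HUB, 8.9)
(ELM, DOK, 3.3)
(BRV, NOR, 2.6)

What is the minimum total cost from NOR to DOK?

Enumerating some paths:
NOR → BRV → HUB → PIN → DOK: 9.8+3.8+1.9+0.7 = 16.2
NOR → BRV → ELM → DOK: 9.8+4.9+3.3 = 18
Cheapest is NOR → BRV → HUB → PIN → DOK at $16.2.

$16.2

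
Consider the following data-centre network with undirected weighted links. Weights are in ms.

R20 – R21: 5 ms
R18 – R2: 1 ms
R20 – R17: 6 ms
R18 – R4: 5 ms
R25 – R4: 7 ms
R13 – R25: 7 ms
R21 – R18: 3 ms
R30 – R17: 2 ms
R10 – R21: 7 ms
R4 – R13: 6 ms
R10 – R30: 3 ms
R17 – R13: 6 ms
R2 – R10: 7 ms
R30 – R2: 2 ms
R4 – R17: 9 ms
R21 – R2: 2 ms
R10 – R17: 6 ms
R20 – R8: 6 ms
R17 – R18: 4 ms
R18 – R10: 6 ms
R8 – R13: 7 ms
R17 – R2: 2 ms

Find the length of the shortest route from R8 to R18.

Enumerating some paths:
R8 → R20 → R21 → R18: 6+5+3 = 14
R8 → R20 → R17 → R2 → R18: 6+6+2+1 = 15
Cheapest is R8 → R20 → R21 → R18 at 14 ms.

14 ms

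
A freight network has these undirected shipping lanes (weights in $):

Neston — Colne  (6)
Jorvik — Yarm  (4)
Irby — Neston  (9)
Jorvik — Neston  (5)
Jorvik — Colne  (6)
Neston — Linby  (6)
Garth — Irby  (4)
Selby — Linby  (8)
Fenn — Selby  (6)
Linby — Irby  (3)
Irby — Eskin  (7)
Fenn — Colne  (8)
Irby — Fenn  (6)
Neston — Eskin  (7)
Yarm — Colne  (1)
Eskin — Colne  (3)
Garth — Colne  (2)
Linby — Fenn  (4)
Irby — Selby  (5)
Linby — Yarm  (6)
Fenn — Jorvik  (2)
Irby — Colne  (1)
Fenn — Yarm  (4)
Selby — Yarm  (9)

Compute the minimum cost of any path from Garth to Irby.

Enumerating some paths:
Garth - Irby: 4 = 4
Garth - Colne - Irby: 2+1 = 3
The minimum is $3 via Garth - Colne - Irby.

$3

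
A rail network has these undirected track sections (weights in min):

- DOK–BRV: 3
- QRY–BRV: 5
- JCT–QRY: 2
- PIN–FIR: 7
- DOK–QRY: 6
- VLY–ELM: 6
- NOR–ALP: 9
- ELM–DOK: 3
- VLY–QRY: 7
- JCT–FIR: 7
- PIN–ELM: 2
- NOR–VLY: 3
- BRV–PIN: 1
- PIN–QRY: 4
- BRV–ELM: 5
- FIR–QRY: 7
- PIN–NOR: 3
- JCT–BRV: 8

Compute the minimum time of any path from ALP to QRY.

16 min

Enumerating some paths:
ALP–NOR–PIN–BRV–QRY: 9+3+1+5 = 18
ALP–NOR–VLY–QRY: 9+3+7 = 19
ALP–NOR–PIN–BRV–DOK–QRY: 9+3+1+3+6 = 22
ALP–NOR–PIN–QRY: 9+3+4 = 16
The minimum is 16 min via ALP–NOR–PIN–QRY.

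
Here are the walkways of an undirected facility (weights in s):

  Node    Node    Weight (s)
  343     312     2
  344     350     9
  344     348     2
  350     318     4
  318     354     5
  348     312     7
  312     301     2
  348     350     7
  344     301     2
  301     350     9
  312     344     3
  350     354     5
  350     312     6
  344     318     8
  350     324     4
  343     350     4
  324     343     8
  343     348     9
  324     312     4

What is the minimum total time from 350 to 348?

7 s

Settle nodes by increasing distance from 350:
350: 0
343: 4  (via 350)
318: 4  (via 350)
324: 4  (via 350)
354: 5  (via 350)
312: 6  (via 350)
348: 7  (via 350)
Shortest route: 350–348 = 7 s.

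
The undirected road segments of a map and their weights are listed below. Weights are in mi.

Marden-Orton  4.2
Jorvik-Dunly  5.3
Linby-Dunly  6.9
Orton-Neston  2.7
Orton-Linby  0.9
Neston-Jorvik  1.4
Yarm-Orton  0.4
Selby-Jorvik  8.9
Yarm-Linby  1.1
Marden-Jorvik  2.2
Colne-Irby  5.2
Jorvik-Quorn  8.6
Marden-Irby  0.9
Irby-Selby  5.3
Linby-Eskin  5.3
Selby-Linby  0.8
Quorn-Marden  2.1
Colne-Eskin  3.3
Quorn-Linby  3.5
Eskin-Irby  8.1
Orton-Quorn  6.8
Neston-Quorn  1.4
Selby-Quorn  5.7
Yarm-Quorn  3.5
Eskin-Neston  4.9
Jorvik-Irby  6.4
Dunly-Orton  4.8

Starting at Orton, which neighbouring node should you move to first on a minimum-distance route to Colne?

Enumerating some paths:
Orton → Linby → Eskin → Colne: 0.9+5.3+3.3 = 9.5
Orton → Neston → Eskin → Colne: 2.7+4.9+3.3 = 10.9
Orton → Yarm → Linby → Eskin → Colne: 0.4+1.1+5.3+3.3 = 10.1
Orton → Marden → Irby → Colne: 4.2+0.9+5.2 = 10.3
The minimum is 9.5 mi via Orton → Linby → Eskin → Colne.
So from Orton the first move is to Linby.

Linby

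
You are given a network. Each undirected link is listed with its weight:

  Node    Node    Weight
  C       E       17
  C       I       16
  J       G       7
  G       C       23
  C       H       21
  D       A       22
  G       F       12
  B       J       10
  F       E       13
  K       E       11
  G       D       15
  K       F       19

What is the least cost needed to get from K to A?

Settle nodes by increasing distance from K:
K: 0
E: 11  (via K)
F: 19  (via K)
C: 28  (via E)
G: 31  (via F)
J: 38  (via G)
I: 44  (via C)
D: 46  (via G)
B: 48  (via J)
H: 49  (via C)
A: 68  (via D)
Shortest route: K–F–G–D–A = 68.

68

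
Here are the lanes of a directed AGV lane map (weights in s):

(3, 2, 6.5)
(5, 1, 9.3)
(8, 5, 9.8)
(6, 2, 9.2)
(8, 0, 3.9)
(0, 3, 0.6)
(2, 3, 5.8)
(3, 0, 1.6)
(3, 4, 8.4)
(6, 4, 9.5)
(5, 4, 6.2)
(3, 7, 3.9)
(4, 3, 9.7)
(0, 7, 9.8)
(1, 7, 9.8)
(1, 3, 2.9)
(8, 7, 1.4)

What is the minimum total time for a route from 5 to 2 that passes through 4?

22.4 s

Shortest 5→4: 5–4 = 6.2
Best 4 to 2: 4–3–2 costing 16.2
Total via 4: 6.2 + 16.2 = 22.4 s.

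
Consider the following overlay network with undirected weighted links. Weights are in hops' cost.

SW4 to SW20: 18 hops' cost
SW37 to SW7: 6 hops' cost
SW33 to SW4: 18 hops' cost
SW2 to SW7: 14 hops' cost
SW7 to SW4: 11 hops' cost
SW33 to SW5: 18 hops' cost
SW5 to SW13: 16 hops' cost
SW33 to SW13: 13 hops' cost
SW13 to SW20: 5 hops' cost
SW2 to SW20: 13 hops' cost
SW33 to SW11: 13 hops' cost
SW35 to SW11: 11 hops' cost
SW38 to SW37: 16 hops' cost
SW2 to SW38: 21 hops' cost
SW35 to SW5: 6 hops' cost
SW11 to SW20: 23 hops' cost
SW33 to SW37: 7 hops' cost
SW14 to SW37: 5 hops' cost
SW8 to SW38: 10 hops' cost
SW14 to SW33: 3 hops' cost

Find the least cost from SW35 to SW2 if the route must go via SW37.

51 hops' cost

Best SW35 to SW37: SW35 → SW5 → SW33 → SW37 costing 31
Shortest SW37→SW2: SW37 → SW7 → SW2 = 20
Total via SW37: 31 + 20 = 51 hops' cost.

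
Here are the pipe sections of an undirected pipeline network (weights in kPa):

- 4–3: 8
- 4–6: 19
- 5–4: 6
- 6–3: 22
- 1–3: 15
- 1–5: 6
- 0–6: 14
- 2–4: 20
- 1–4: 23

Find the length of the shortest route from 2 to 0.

Running Dijkstra from 2:
2: 0
4: 20  (via 2)
5: 26  (via 4)
3: 28  (via 4)
1: 32  (via 5)
6: 39  (via 4)
0: 53  (via 6)
Shortest route: 2–4–6–0 = 53 kPa.

53 kPa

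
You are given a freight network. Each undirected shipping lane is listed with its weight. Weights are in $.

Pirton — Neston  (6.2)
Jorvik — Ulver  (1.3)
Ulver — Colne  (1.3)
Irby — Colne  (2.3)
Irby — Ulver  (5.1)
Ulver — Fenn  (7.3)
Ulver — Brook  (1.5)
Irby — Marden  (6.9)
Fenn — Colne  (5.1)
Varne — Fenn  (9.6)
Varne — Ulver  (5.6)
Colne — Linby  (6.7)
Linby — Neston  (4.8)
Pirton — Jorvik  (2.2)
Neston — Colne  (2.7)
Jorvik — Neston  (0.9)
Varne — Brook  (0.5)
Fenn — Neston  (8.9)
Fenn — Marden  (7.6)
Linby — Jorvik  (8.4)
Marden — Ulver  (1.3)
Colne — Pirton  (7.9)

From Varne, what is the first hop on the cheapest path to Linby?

Brook

Enumerating some paths:
Varne–Brook–Ulver–Jorvik–Linby: 0.5+1.5+1.3+8.4 = 11.7
Varne–Brook–Ulver–Colne–Linby: 0.5+1.5+1.3+6.7 = 10
Varne–Brook–Ulver–Jorvik–Neston–Linby: 0.5+1.5+1.3+0.9+4.8 = 9
Varne–Brook–Ulver–Colne–Neston–Linby: 0.5+1.5+1.3+2.7+4.8 = 10.8
The minimum is $9 via Varne–Brook–Ulver–Jorvik–Neston–Linby.
So from Varne the first move is to Brook.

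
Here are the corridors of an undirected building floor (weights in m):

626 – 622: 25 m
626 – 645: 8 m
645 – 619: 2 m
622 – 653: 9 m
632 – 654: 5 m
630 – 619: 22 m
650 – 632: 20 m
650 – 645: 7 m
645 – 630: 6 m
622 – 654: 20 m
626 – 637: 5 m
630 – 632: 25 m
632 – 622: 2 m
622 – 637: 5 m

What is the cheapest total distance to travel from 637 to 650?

Shortest distances from 637:
637: 0
622: 5  (via 637)
626: 5  (via 637)
632: 7  (via 622)
654: 12  (via 632)
645: 13  (via 626)
653: 14  (via 622)
619: 15  (via 645)
630: 19  (via 645)
650: 20  (via 645)
Shortest route: 637–626–645–650 = 20 m.

20 m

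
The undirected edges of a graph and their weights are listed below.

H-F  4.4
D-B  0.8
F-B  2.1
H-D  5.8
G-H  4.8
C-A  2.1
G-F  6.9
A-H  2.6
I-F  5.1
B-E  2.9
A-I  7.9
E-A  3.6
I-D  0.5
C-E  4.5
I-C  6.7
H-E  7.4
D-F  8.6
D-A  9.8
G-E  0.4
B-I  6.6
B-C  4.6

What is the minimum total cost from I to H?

6.3

Shortest distances from I:
I: 0
D: 0.5  (via I)
B: 1.3  (via D)
F: 3.4  (via B)
E: 4.2  (via B)
G: 4.6  (via E)
C: 5.9  (via B)
H: 6.3  (via D)
Shortest route: I–D–H = 6.3.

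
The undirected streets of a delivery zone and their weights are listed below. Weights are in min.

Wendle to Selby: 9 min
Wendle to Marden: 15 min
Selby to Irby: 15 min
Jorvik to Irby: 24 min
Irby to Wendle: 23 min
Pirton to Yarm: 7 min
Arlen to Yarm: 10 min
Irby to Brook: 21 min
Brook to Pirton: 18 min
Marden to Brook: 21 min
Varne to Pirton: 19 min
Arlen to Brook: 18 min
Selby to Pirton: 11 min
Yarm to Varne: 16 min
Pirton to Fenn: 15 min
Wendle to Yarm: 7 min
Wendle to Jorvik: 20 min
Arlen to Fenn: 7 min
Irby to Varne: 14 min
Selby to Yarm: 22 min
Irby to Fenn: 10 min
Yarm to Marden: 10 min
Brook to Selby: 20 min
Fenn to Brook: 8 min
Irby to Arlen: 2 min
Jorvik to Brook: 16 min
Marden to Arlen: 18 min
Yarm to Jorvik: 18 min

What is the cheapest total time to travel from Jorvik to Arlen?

26 min

Candidate routes:
Jorvik - Irby - Arlen: 24+2 = 26
Jorvik - Yarm - Arlen: 18+10 = 28
The minimum is 26 min via Jorvik - Irby - Arlen.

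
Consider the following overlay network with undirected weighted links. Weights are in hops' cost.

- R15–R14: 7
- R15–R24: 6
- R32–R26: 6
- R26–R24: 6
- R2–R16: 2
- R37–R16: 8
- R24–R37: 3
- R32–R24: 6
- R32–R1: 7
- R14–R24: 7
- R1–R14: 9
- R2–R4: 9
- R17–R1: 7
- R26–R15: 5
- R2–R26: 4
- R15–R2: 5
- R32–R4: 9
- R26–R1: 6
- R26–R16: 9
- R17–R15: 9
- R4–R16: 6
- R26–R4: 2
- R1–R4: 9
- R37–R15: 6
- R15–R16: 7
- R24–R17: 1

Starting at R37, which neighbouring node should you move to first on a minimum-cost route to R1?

Compare a few routes:
R37–R15–R26–R1: 6+5+6 = 17
R37–R24–R26–R1: 3+6+6 = 15
R37–R24–R17–R1: 3+1+7 = 11
R37–R24–R32–R1: 3+6+7 = 16
Cheapest is R37–R24–R17–R1 at 11 hops' cost.
So from R37 the first move is to R24.

R24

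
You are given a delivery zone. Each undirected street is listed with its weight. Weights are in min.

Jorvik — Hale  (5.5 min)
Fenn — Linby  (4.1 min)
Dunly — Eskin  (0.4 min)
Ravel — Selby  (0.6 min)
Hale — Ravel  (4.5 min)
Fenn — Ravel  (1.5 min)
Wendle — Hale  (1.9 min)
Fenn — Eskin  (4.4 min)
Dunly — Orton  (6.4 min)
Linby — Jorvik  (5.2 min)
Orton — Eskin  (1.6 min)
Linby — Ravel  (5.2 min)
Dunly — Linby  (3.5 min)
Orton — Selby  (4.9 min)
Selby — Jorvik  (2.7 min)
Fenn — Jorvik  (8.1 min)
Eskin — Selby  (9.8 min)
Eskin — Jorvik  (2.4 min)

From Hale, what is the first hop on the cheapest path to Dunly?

Jorvik

Candidate routes:
Hale–Ravel–Selby–Jorvik–Eskin–Dunly: 4.5+0.6+2.7+2.4+0.4 = 10.6
Hale–Jorvik–Eskin–Dunly: 5.5+2.4+0.4 = 8.3
The minimum is 8.3 min via Hale–Jorvik–Eskin–Dunly.
So from Hale the first move is to Jorvik.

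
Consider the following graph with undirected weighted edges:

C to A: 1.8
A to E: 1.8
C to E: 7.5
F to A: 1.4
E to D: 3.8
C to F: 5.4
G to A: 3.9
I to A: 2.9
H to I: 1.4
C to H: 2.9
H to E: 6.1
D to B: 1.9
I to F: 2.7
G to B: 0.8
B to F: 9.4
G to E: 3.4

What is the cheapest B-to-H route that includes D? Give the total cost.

Shortest B→D: B–D = 1.9
Shortest D→H: D–E–H = 9.9
Total via D: 1.9 + 9.9 = 11.8.

11.8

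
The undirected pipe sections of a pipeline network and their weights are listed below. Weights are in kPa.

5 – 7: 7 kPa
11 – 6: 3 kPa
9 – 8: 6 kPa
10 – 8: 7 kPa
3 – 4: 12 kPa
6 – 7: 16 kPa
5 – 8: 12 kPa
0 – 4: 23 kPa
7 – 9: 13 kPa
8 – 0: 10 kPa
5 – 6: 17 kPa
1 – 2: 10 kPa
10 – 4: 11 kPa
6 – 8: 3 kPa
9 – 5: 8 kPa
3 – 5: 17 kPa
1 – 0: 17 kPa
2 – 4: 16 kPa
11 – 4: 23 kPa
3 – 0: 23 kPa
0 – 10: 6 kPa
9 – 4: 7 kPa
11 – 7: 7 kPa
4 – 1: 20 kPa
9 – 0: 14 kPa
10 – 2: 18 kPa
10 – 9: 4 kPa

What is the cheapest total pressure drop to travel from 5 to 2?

Compare a few routes:
5–9–10–2: 8+4+18 = 30
5–9–4–2: 8+7+16 = 31
Cheapest is 5–9–10–2 at 30 kPa.

30 kPa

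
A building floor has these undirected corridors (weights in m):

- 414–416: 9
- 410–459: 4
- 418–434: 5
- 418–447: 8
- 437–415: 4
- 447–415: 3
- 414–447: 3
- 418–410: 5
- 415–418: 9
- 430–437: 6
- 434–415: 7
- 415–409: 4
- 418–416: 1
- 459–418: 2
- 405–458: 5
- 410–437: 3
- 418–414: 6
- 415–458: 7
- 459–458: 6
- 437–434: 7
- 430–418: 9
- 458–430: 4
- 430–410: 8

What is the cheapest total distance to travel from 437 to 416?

Shortest distances from 437:
437: 0
410: 3  (via 437)
415: 4  (via 437)
430: 6  (via 437)
447: 7  (via 415)
434: 7  (via 437)
459: 7  (via 410)
418: 8  (via 410)
409: 8  (via 415)
416: 9  (via 418)
Shortest route: 437 → 410 → 418 → 416 = 9 m.

9 m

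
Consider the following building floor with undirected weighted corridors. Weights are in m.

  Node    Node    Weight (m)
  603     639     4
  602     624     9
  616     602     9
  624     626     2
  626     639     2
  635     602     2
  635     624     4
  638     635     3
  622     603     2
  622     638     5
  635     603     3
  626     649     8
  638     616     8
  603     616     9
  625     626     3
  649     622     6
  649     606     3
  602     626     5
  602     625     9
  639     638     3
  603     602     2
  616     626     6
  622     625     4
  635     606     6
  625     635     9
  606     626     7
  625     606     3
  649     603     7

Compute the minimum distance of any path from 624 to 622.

Compare a few routes:
624 → 626 → 625 → 622: 2+3+4 = 9
624 → 626 → 602 → 603 → 622: 2+5+2+2 = 11
624 → 635 → 602 → 603 → 622: 4+2+2+2 = 10
624 → 626 → 639 → 603 → 622: 2+2+4+2 = 10
Cheapest is 624 → 626 → 625 → 622 at 9 m.

9 m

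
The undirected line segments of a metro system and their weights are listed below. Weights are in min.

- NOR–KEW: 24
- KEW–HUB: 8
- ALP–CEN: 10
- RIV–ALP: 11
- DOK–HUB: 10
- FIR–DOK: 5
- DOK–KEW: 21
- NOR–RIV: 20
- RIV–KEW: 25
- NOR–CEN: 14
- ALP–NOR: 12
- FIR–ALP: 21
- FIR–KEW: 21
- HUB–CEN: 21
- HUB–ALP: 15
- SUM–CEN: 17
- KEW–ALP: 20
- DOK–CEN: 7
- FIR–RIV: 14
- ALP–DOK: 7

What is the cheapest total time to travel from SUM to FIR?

Shortest distances from SUM:
SUM: 0
CEN: 17  (via SUM)
DOK: 24  (via CEN)
ALP: 27  (via CEN)
FIR: 29  (via DOK)
Shortest route: SUM → CEN → DOK → FIR = 29 min.

29 min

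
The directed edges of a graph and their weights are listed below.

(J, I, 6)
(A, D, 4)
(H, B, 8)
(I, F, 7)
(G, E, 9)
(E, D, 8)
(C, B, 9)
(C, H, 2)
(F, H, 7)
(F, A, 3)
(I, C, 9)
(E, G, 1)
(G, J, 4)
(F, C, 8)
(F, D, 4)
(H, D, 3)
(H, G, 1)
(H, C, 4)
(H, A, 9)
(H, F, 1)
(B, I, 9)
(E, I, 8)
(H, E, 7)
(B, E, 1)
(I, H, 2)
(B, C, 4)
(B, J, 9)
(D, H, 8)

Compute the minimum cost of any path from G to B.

Running Dijkstra from G:
G: 0
J: 4  (via G)
E: 9  (via G)
I: 10  (via J)
H: 12  (via I)
F: 13  (via H)
D: 15  (via H)
A: 16  (via F)
C: 16  (via H)
B: 20  (via H)
Shortest route: G → J → I → H → B = 20.

20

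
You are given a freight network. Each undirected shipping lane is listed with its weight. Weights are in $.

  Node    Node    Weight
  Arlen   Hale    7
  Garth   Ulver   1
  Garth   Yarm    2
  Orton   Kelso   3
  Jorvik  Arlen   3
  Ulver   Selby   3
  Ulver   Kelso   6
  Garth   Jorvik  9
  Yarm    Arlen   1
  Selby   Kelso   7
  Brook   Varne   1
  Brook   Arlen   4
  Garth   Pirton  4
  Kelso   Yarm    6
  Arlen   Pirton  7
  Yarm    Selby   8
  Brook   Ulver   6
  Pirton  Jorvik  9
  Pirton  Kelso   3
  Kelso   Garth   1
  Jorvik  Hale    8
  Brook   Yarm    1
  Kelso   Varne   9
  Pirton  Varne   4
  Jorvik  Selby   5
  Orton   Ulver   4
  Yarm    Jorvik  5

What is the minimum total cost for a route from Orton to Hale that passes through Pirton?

Best Orton to Pirton: Orton–Kelso–Pirton costing 6
Shortest Pirton→Hale: Pirton–Arlen–Hale = 14
Total via Pirton: 6 + 14 = $20.

$20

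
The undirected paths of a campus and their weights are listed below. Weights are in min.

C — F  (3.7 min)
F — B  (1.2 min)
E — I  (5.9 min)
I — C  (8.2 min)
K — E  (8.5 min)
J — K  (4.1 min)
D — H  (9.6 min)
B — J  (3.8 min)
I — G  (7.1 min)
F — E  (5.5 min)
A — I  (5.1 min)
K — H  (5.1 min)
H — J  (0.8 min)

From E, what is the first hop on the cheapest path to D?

F

Candidate routes:
E → K → H → D: 8.5+5.1+9.6 = 23.2
E → F → B → J → H → D: 5.5+1.2+3.8+0.8+9.6 = 20.9
E → F → B → J → K → H → D: 5.5+1.2+3.8+4.1+5.1+9.6 = 29.3
E → K → J → H → D: 8.5+4.1+0.8+9.6 = 23
The minimum is 20.9 min via E → F → B → J → H → D.
So from E the first move is to F.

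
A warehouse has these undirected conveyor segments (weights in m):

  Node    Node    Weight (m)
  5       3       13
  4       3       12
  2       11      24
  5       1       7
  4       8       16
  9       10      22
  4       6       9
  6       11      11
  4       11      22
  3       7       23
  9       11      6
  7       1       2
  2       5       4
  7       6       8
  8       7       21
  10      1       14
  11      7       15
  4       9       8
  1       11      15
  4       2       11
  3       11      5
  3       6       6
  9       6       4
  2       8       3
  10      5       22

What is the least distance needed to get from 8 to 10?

28 m

Candidate routes:
8–2–5–1–10: 3+4+7+14 = 28
8–2–5–10: 3+4+22 = 29
The minimum is 28 m via 8–2–5–1–10.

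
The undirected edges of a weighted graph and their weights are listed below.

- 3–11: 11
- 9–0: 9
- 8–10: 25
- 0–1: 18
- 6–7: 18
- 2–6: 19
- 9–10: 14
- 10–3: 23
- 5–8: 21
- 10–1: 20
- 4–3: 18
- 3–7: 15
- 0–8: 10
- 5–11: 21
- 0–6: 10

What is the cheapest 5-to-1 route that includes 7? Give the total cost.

93

Best 5 to 7: 5 → 11 → 3 → 7 costing 47
Shortest 7→1: 7 → 6 → 0 → 1 = 46
Total via 7: 47 + 46 = 93.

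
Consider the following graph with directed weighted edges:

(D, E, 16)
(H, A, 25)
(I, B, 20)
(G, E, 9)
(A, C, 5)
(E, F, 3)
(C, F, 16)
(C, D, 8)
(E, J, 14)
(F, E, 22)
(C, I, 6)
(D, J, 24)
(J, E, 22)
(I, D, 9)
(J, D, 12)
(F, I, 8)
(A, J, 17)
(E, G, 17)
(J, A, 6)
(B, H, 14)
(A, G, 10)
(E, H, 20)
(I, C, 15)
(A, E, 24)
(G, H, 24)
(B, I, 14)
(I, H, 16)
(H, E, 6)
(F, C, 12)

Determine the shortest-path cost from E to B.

Settle nodes by increasing distance from E:
E: 0
F: 3  (via E)
I: 11  (via F)
J: 14  (via E)
C: 15  (via F)
G: 17  (via E)
A: 20  (via J)
D: 20  (via I)
H: 20  (via E)
B: 31  (via I)
Shortest route: E → F → I → B = 31.

31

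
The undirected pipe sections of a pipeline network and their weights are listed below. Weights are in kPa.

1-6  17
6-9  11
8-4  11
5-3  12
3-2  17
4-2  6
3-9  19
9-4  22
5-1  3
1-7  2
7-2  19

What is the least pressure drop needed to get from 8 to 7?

Settle nodes by increasing distance from 8:
8: 0
4: 11  (via 8)
2: 17  (via 4)
9: 33  (via 4)
3: 34  (via 2)
7: 36  (via 2)
Shortest route: 8–4–2–7 = 36 kPa.

36 kPa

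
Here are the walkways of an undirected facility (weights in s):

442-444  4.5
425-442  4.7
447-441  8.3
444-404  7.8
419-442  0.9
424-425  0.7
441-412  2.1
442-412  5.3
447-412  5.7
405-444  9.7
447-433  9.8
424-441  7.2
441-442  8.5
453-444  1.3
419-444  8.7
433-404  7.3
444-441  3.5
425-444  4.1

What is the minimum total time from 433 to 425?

Candidate routes:
433–404–444–442–425: 7.3+7.8+4.5+4.7 = 24.3
433–404–444–425: 7.3+7.8+4.1 = 19.2
The minimum is 19.2 s via 433–404–444–425.

19.2 s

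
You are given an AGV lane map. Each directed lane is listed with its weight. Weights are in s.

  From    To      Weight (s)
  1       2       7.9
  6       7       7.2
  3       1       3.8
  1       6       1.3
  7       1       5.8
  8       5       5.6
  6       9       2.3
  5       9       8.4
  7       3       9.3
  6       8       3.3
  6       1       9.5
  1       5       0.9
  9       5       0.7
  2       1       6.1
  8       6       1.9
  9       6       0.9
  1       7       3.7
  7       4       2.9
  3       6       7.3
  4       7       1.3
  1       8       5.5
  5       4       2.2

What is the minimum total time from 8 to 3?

17.7 s

Settle nodes by increasing distance from 8:
8: 0
6: 1.9  (via 8)
9: 4.2  (via 6)
5: 4.9  (via 9)
4: 7.1  (via 5)
7: 8.4  (via 4)
1: 11.4  (via 6)
3: 17.7  (via 7)
Shortest route: 8–6–9–5–4–7–3 = 17.7 s.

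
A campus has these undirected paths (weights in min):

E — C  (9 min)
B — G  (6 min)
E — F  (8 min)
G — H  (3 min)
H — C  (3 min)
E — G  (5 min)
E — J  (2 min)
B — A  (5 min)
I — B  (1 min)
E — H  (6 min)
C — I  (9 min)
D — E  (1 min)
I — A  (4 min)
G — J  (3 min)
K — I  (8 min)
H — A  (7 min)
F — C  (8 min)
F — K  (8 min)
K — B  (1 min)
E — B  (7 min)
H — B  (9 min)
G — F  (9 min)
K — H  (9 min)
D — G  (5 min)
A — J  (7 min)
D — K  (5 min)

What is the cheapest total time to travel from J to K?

8 min

Shortest distances from J:
J: 0
E: 2  (via J)
D: 3  (via E)
G: 3  (via J)
H: 6  (via G)
A: 7  (via J)
K: 8  (via D)
Shortest route: J–E–D–K = 8 min.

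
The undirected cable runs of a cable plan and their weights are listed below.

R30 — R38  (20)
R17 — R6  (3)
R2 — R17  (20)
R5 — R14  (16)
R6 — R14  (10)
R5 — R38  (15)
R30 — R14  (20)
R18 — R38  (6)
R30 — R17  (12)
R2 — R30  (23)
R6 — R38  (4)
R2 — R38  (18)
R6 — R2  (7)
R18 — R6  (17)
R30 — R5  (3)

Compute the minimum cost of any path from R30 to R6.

Running Dijkstra from R30:
R30: 0
R5: 3  (via R30)
R17: 12  (via R30)
R6: 15  (via R17)
Shortest route: R30–R17–R6 = 15.

15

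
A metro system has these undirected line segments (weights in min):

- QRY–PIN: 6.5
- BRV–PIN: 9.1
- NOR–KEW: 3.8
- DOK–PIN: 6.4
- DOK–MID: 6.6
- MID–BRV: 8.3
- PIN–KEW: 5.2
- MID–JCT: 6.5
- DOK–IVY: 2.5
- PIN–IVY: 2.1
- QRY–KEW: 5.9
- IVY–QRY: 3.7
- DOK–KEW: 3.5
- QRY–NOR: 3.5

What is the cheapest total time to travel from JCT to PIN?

Shortest distances from JCT:
JCT: 0
MID: 6.5  (via JCT)
DOK: 13.1  (via MID)
BRV: 14.8  (via MID)
IVY: 15.6  (via DOK)
KEW: 16.6  (via DOK)
PIN: 17.7  (via IVY)
Shortest route: JCT–MID–DOK–IVY–PIN = 17.7 min.

17.7 min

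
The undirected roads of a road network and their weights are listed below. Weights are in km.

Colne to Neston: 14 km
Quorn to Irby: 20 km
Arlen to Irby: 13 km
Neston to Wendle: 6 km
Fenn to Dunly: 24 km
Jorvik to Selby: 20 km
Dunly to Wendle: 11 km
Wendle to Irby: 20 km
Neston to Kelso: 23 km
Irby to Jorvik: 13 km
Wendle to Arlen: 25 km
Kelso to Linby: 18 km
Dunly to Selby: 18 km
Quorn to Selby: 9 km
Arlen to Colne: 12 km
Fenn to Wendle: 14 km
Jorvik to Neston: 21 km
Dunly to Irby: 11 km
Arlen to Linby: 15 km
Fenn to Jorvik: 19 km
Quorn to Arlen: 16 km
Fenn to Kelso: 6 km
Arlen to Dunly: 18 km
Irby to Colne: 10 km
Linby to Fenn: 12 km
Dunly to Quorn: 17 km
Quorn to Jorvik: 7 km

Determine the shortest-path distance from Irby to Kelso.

38 km

Enumerating some paths:
Irby → Wendle → Fenn → Kelso: 20+14+6 = 40
Irby → Jorvik → Fenn → Kelso: 13+19+6 = 38
Irby → Dunly → Fenn → Kelso: 11+24+6 = 41
The minimum is 38 km via Irby → Jorvik → Fenn → Kelso.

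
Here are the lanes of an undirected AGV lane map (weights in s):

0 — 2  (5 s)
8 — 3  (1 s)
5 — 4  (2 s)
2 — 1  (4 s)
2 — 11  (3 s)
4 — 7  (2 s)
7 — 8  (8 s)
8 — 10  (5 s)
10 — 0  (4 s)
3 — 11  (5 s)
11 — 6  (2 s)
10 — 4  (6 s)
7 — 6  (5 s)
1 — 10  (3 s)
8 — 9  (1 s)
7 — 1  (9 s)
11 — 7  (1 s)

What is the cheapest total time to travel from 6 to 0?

10 s

Compare a few routes:
6–11–2–1–10–0: 2+3+4+3+4 = 16
6–11–2–0: 2+3+5 = 10
6–7–11–2–0: 5+1+3+5 = 14
6–11–7–4–10–0: 2+1+2+6+4 = 15
The minimum is 10 s via 6–11–2–0.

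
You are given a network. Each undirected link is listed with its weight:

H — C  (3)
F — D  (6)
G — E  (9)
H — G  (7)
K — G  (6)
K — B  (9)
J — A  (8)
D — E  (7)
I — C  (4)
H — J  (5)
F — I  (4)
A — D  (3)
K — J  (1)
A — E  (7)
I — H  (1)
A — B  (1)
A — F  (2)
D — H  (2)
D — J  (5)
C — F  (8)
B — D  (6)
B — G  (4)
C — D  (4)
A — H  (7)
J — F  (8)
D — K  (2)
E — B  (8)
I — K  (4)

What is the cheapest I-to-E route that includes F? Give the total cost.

Best I to F: I → F costing 4
Shortest F→E: F → A → E = 9
Total via F: 4 + 9 = 13.

13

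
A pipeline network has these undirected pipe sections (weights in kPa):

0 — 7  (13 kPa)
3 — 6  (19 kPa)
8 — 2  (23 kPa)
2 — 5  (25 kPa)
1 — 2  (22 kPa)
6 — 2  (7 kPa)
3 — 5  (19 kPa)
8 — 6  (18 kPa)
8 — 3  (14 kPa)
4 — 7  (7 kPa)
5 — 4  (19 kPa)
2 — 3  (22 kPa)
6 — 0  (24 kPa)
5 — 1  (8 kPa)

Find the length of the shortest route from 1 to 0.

47 kPa

Settle nodes by increasing distance from 1:
1: 0
5: 8  (via 1)
2: 22  (via 1)
3: 27  (via 5)
4: 27  (via 5)
6: 29  (via 2)
7: 34  (via 4)
8: 41  (via 3)
0: 47  (via 7)
Shortest route: 1 → 5 → 4 → 7 → 0 = 47 kPa.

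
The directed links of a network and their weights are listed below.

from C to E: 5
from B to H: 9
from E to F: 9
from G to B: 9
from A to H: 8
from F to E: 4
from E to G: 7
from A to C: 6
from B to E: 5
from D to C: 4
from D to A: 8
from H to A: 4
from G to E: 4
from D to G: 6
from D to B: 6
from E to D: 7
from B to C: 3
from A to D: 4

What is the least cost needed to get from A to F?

Shortest distances from A:
A: 0
D: 4  (via A)
C: 6  (via A)
H: 8  (via A)
B: 10  (via D)
G: 10  (via D)
E: 11  (via C)
F: 20  (via E)
Shortest route: A → C → E → F = 20.

20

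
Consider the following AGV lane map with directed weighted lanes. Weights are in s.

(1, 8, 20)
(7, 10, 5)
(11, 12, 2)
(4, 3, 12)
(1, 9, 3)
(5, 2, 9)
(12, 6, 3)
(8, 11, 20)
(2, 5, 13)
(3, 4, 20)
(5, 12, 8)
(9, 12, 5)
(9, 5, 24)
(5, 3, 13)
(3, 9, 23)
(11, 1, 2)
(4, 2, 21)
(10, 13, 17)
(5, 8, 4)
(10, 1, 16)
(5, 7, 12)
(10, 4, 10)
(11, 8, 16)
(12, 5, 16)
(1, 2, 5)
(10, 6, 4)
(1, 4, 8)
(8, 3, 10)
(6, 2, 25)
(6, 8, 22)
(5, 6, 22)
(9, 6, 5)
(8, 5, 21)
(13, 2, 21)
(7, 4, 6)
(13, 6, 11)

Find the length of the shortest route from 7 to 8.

Enumerating some paths:
7 - 10 - 6 - 8: 5+4+22 = 31
7 - 10 - 1 - 8: 5+16+20 = 41
7 - 10 - 1 - 2 - 5 - 8: 5+16+5+13+4 = 43
The minimum is 31 s via 7 - 10 - 6 - 8.

31 s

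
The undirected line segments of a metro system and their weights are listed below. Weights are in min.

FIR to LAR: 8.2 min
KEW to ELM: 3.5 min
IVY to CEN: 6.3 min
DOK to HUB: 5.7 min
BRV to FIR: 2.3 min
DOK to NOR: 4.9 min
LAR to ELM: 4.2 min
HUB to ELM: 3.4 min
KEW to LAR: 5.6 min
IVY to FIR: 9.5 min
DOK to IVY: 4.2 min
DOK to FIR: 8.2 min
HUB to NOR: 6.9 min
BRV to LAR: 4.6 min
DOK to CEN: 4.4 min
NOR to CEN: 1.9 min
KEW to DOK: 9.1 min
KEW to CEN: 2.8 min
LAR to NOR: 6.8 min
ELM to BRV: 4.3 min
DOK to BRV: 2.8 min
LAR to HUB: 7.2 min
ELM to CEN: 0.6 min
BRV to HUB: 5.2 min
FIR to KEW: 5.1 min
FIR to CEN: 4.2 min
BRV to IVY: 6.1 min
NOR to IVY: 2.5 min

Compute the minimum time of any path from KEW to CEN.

2.8 min

Candidate routes:
KEW–CEN: 2.8 = 2.8
KEW–ELM–CEN: 3.5+0.6 = 4.1
The minimum is 2.8 min via KEW–CEN.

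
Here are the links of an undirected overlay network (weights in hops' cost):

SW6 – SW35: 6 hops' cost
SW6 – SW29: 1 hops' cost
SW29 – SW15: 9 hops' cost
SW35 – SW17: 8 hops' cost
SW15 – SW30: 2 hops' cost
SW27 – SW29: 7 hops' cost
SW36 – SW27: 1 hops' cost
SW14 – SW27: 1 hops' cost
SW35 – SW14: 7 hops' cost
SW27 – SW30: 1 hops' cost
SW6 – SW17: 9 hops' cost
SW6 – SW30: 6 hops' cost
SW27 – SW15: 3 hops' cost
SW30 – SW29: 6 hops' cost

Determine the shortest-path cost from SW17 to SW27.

16 hops' cost

Enumerating some paths:
SW17 → SW6 → SW29 → SW27: 9+1+7 = 17
SW17 → SW6 → SW29 → SW30 → SW27: 9+1+6+1 = 17
SW17 → SW35 → SW14 → SW27: 8+7+1 = 16
The minimum is 16 hops' cost via SW17 → SW35 → SW14 → SW27.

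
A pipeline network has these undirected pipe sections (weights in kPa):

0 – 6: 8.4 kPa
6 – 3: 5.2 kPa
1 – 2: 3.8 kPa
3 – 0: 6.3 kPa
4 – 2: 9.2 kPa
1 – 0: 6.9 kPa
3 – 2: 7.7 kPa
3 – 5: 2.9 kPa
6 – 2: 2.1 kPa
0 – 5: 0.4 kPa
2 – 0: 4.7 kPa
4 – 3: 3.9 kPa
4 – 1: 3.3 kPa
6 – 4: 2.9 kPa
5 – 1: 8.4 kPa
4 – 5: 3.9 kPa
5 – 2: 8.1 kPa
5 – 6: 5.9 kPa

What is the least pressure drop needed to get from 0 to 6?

6.3 kPa

Settle nodes by increasing distance from 0:
0: 0
5: 0.4  (via 0)
3: 3.3  (via 5)
4: 4.3  (via 5)
2: 4.7  (via 0)
6: 6.3  (via 5)
Shortest route: 0 → 5 → 6 = 6.3 kPa.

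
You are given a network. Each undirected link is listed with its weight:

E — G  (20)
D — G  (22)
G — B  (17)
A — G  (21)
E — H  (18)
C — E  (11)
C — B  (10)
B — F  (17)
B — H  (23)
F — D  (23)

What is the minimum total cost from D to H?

60

Shortest distances from D:
D: 0
G: 22  (via D)
F: 23  (via D)
B: 39  (via G)
E: 42  (via G)
A: 43  (via G)
C: 49  (via B)
H: 60  (via E)
Shortest route: D–G–E–H = 60.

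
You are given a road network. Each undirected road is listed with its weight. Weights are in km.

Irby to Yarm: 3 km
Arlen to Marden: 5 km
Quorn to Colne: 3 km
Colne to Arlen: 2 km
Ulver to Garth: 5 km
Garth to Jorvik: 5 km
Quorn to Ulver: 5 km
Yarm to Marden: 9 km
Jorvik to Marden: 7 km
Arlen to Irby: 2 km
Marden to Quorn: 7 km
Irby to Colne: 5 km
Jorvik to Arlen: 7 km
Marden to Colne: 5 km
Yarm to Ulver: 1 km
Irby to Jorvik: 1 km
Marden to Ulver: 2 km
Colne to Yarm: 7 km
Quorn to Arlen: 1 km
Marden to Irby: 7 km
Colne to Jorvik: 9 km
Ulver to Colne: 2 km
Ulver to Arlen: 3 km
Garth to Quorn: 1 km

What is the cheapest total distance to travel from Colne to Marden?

Settle nodes by increasing distance from Colne:
Colne: 0
Ulver: 2  (via Colne)
Arlen: 2  (via Colne)
Yarm: 3  (via Ulver)
Quorn: 3  (via Colne)
Irby: 4  (via Arlen)
Marden: 4  (via Ulver)
Shortest route: Colne–Ulver–Marden = 4 km.

4 km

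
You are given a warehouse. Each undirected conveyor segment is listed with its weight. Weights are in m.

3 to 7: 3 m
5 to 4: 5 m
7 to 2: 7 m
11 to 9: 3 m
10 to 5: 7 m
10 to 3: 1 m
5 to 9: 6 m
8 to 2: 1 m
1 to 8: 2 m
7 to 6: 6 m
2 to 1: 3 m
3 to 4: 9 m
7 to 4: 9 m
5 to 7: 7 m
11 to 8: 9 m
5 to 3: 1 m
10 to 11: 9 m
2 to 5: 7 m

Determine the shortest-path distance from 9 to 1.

14 m

Candidate routes:
9 - 11 - 8 - 2 - 1: 3+9+1+3 = 16
9 - 11 - 8 - 1: 3+9+2 = 14
The minimum is 14 m via 9 - 11 - 8 - 1.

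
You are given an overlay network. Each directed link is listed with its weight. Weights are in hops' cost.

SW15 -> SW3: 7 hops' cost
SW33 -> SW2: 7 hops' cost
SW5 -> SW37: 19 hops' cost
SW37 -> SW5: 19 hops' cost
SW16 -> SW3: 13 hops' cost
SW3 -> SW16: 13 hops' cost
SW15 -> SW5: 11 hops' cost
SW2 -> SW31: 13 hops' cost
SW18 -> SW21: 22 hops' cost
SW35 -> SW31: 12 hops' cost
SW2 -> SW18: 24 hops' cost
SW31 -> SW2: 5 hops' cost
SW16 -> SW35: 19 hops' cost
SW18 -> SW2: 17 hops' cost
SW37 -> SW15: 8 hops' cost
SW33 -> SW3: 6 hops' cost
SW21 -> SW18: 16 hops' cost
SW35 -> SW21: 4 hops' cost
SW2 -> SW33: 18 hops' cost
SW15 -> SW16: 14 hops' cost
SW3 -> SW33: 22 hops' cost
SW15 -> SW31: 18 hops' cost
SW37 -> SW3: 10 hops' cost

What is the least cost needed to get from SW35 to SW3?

Enumerating some paths:
SW35–SW31–SW2–SW33–SW3: 12+5+18+6 = 41
SW35–SW21–SW18–SW2–SW33–SW3: 4+16+17+18+6 = 61
Cheapest is SW35–SW31–SW2–SW33–SW3 at 41 hops' cost.

41 hops' cost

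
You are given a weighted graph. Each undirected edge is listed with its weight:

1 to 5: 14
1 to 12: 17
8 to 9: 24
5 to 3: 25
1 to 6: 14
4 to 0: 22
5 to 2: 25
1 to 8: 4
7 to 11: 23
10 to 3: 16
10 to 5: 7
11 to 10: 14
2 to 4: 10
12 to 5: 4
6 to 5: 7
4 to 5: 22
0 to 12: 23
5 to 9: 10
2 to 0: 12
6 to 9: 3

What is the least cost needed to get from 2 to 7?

Compare a few routes:
2–0–12–5–10–11–7: 12+23+4+7+14+23 = 83
2–4–5–10–11–7: 10+22+7+14+23 = 76
2–5–10–11–7: 25+7+14+23 = 69
Cheapest is 2–5–10–11–7 at 69.

69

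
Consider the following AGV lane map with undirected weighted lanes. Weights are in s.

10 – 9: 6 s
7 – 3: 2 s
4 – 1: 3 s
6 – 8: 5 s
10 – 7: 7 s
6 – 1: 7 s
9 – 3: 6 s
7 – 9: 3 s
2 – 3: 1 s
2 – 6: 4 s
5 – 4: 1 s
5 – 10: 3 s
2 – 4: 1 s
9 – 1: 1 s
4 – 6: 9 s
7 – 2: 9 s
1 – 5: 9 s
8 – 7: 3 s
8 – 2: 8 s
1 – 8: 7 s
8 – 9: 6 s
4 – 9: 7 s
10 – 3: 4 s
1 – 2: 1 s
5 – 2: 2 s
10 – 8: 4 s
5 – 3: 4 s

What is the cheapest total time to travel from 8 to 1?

7 s

Shortest distances from 8:
8: 0
7: 3  (via 8)
10: 4  (via 8)
3: 5  (via 7)
6: 5  (via 8)
2: 6  (via 3)
9: 6  (via 8)
1: 7  (via 8)
Shortest route: 8–1 = 7 s.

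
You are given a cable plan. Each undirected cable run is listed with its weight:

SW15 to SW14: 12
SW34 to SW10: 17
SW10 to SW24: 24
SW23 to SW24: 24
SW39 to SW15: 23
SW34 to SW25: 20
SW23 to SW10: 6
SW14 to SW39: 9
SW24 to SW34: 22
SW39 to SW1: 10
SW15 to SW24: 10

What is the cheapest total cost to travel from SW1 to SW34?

Compare a few routes:
SW1 → SW39 → SW15 → SW24 → SW34: 10+23+10+22 = 65
SW1 → SW39 → SW14 → SW15 → SW24 → SW34: 10+9+12+10+22 = 63
The minimum is 63 via SW1 → SW39 → SW14 → SW15 → SW24 → SW34.

63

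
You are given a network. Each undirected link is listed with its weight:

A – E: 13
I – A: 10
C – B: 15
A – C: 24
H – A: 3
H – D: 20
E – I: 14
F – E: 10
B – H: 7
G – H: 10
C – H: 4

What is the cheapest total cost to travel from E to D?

Running Dijkstra from E:
E: 0
F: 10  (via E)
A: 13  (via E)
I: 14  (via E)
H: 16  (via A)
C: 20  (via H)
B: 23  (via H)
G: 26  (via H)
D: 36  (via H)
Shortest route: E → A → H → D = 36.

36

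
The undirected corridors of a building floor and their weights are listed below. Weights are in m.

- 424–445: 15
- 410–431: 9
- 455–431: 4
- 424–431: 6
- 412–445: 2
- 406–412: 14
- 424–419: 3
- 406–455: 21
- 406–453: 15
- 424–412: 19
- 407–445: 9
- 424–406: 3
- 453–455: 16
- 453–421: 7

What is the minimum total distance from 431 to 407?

30 m

Settle nodes by increasing distance from 431:
431: 0
455: 4  (via 431)
424: 6  (via 431)
410: 9  (via 431)
406: 9  (via 424)
419: 9  (via 424)
453: 20  (via 455)
445: 21  (via 424)
412: 23  (via 406)
421: 27  (via 453)
407: 30  (via 445)
Shortest route: 431 → 424 → 445 → 407 = 30 m.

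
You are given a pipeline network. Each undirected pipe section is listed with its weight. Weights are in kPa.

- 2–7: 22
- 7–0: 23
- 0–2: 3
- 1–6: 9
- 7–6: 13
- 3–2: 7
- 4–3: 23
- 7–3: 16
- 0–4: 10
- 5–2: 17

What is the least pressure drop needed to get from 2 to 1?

44 kPa

Candidate routes:
2–0–7–6–1: 3+23+13+9 = 48
2–3–7–6–1: 7+16+13+9 = 45
2–0–4–3–7–6–1: 3+10+23+16+13+9 = 74
2–7–6–1: 22+13+9 = 44
Cheapest is 2–7–6–1 at 44 kPa.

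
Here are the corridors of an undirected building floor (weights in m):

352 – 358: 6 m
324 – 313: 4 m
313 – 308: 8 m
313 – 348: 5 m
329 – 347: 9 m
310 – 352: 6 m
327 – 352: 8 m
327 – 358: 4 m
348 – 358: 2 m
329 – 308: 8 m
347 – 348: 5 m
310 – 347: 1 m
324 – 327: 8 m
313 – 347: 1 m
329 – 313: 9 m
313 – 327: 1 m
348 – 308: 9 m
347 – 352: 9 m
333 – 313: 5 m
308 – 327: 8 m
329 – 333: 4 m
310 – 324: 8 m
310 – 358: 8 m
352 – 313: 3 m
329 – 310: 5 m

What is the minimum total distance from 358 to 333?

10 m

Candidate routes:
358 - 348 - 313 - 333: 2+5+5 = 12
358 - 327 - 313 - 333: 4+1+5 = 10
Cheapest is 358 - 327 - 313 - 333 at 10 m.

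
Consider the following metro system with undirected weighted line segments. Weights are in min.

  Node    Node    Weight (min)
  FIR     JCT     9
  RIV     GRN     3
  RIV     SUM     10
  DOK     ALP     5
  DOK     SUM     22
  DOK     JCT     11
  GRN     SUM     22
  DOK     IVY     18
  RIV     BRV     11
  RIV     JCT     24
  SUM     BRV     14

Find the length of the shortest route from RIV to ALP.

Settle nodes by increasing distance from RIV:
RIV: 0
GRN: 3  (via RIV)
SUM: 10  (via RIV)
BRV: 11  (via RIV)
JCT: 24  (via RIV)
DOK: 32  (via SUM)
FIR: 33  (via JCT)
ALP: 37  (via DOK)
Shortest route: RIV → SUM → DOK → ALP = 37 min.

37 min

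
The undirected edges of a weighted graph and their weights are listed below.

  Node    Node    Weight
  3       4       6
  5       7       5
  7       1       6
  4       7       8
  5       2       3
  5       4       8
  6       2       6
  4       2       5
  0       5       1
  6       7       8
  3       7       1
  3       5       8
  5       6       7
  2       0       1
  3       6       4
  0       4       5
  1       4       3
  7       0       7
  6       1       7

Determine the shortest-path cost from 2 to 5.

Compare a few routes:
2–5: 3 = 3
2–0–5: 1+1 = 2
The minimum is 2 via 2–0–5.

2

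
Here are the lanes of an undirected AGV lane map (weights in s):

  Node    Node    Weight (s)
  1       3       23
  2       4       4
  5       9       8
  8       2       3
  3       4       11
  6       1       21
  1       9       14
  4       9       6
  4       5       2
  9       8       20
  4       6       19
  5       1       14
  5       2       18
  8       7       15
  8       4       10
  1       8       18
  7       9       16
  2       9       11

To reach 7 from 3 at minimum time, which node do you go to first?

Compare a few routes:
3 → 4 → 9 → 7: 11+6+16 = 33
3 → 4 → 8 → 7: 11+10+15 = 36
The minimum is 33 s via 3 → 4 → 9 → 7.
So from 3 the first move is to 4.

4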